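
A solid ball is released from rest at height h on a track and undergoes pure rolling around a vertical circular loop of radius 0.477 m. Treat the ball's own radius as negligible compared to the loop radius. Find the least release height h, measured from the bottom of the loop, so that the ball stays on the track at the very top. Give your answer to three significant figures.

h_min ≈ 1.29 m

With I = (2/5)MR², the ratio k = I/(MR²) is 0.4.
At the top of the loop, the minimum-contact condition is Mg = Mv_top²/r, so v_top² = gr.
With ω = v/R, the kinetic energy at speed v is ½(1+k)Mv² = (7/10)Mv².
Energy conservation from release (height h) to the top (height 2r): Mgh = Mg(2r) + (7/10)M·gr.
Thus h_min = 2r + (1+k)r/2 = r(2 + 1.4/2) = 0.477 × 2.7 ≈ 1.29 m.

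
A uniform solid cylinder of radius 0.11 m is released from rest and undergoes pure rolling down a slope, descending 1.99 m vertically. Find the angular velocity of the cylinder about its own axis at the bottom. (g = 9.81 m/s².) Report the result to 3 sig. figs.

ω ≈ 46.4 rad/s

Here I = (1/2)MR², so the shape factor k = I/(MR²) = 0.5.
Rolling without slipping gives ω = v/R, so the total kinetic energy is ½Mv² + ½Iω² = ½(1+k)Mv² = (3/4)Mv².
Energy conservation Mgh = ½(1+k)Mv² gives v = √(2gh/(1+k)) = √(2 × 9.81 × 1.99 / 1.5) = 5.102 m/s.
Then ω = v/R = 5.102 / 0.11 ≈ 46.4 rad/s.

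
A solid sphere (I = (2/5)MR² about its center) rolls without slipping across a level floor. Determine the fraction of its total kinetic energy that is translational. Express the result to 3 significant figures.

fraction ≈ 0.714

The moment of inertia is (2/5)MR², giving k ≡ I/(MR²) = 0.4.
With ω = v/R, KE_trans = ½Mv² and KE_rot = ½Iω² = ½kMv², so KE_total = ½(1+k)Mv².
The translational fraction is therefore 1/(1+k) = 1/1.4 ≈ 0.714.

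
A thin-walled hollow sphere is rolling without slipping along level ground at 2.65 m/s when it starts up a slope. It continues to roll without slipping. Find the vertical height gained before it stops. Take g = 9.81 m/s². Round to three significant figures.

h ≈ 0.597 m

For this body I = (2/3)MR², i.e. k = I/(MR²) = 2/3.
Rolling without slipping gives ω = v/R, so the total kinetic energy is ½Mv² + ½Iω² = ½(1+k)Mv² = (5/6)Mv².
At the top the kinetic energy is zero, so (5/6)Mv₀² = Mgh.
Thus h = (1+k)v₀²/(2g) = 1.667 × 2.65² / (2 × 9.81) ≈ 0.597 m.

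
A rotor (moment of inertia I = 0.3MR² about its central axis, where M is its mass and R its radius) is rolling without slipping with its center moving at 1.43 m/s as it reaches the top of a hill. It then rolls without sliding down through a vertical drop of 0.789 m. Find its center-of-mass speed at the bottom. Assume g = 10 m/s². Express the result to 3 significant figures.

v ≈ 3.77 m/s

For this body I = 0.3MR², i.e. k = I/(MR²) = 0.3.
Since it rolls without slipping, ω = v/R and KE = ½Mv² + ½Iω² = ½(1+k)Mv² = (13/20)Mv².
Energy conservation: (13/20)Mv₀² + Mgh = (13/20)Mv², so v² = v₀² + 2gh/(1+k).
v = √(1.43² + 2×10×0.789/1.3) = √14.18 ≈ 3.77 m/s.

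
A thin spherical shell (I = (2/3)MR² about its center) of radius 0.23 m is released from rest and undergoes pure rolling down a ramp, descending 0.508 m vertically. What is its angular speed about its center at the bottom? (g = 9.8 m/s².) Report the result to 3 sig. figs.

ω ≈ 10.6 rad/s

For this body I = (2/3)MR², i.e. k = I/(MR²) = 2/3.
Since it rolls without slipping, ω = v/R and KE = ½Mv² + ½Iω² = ½(1+k)Mv² = (5/6)Mv².
Energy conservation Mgh = ½(1+k)Mv² gives v = √(2gh/(1+k)) = √(2 × 9.8 × 0.508 / 1.667) = 2.444 m/s.
The angular speed follows from ω = v/R = 2.444/0.23 ≈ 10.6 rad/s.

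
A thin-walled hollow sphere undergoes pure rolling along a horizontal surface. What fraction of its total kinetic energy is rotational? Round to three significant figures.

With I = (2/3)MR², the ratio k = I/(MR²) is 2/3.
Since ω = v/R, the translational part is ½Mv² and the rotational part is ½I(v/R)² = ½kMv²; the total is ½(1+k)Mv².
The rotational fraction is therefore k/(1+k) = (2/3)/1.667 ≈ 0.400.

fraction ≈ 0.400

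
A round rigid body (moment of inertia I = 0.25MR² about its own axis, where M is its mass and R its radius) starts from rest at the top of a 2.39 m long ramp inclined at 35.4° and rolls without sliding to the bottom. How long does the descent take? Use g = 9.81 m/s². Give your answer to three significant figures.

Here I = 0.25MR², so the shape factor k = I/(MR²) = 0.25.
Along the incline Mg sinθ − f = Ma, and torque about the center fR = Iα = kMR²(a/R) gives f = kMa.
Hence a = g sinθ/(1+k) = 9.81×sin35.4°/1.25 = 4.546 m/s².
With constant a from rest, t = √(2L/a) = √(2·2.39/4.546) ≈ 1.03 s.

t ≈ 1.03 s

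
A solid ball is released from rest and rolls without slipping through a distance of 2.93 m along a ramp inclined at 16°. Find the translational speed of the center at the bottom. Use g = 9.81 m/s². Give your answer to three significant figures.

v ≈ 3.36 m/s

The moment of inertia is (2/5)MR², giving k ≡ I/(MR²) = 0.4.
Rolling without slipping gives ω = v/R, so the total kinetic energy is ½Mv² + ½Iω² = ½(1+k)Mv² = (7/10)Mv².
The vertical drop is h = L sinθ = 2.93 × sin16° = 0.8076 m.
Energy conservation: Mgh = (7/10)Mv², so v = √(2gh/(1+k)) = √(2 × 9.81 × 0.8076 / 1.4) ≈ 3.36 m/s.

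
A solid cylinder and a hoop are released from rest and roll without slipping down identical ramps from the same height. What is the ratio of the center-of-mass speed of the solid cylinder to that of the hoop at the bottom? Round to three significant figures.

v_ratio ≈ 1.15

Each satisfies Mgh = ½(1+k)Mv² with k = I/(MR²), so v ∝ 1/√(1+k).
For the solid cylinder k = 0.5; for the hoop k = 1.
v₁/v₂ = √((1+k₂)/(1+k₁)) = √(2/1.5) ≈ 1.15.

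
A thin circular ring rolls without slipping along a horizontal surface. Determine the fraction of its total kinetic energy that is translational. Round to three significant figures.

fraction ≈ 0.500

Here I = MR², so the shape factor k = I/(MR²) = 1.
Since ω = v/R, the translational part is ½Mv² and the rotational part is ½I(v/R)² = ½kMv²; the total is ½(1+k)Mv².
The translational fraction is therefore 1/(1+k) = 1/2 ≈ 0.500.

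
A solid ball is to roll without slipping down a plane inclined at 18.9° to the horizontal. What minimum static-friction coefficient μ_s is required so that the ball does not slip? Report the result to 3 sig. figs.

μ_min ≈ 0.0978

For this body I = (2/5)MR², i.e. k = I/(MR²) = 0.4.
Translational: Mg sinθ − f = Ma. Rotational about the CM: fR = Iα = kMRa, so f = kMa.
These give a = g sinθ/(1+k) and the required friction f = kMg sinθ/(1+k).
With N = Mg cosθ, the no-slip condition f ≤ μN gives μ_min = f/N = k tanθ/(1+k).
μ_min = 0.4 × tan18.9° / 1.4 ≈ 0.0978.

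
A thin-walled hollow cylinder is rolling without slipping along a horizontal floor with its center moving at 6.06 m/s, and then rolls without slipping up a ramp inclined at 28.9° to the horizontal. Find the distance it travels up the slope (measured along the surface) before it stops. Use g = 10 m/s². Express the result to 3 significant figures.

Here I = MR², so the shape factor k = I/(MR²) = 1.
Pure rolling means v = ωR; then KE = ½Mv² + ½I(v/R)² = ½(1+k)Mv² = Mv².
Setting this equal to Mgh gives the vertical rise h = (1+k)v₀²/(2g) = 2×6.06²/(2×10) = 3.672 m.
The distance along the slope is d = h/sinθ = 3.672/sin28.9° ≈ 7.60 m.

d ≈ 7.60 m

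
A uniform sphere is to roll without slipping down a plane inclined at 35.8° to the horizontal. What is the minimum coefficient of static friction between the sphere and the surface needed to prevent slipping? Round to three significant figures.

μ_min ≈ 0.206

Here I = (2/5)MR², so the shape factor k = I/(MR²) = 0.4.
Newton's second law down the slope: Mg sinθ − f = Ma. The torque equation fR = Iα (with α = a/R) gives f = kMa.
These give a = g sinθ/(1+k) and the required friction f = kMg sinθ/(1+k).
With N = Mg cosθ, the no-slip condition f ≤ μN gives μ_min = f/N = k tanθ/(1+k).
μ_min = 0.4 × tan35.8° / 1.4 ≈ 0.206.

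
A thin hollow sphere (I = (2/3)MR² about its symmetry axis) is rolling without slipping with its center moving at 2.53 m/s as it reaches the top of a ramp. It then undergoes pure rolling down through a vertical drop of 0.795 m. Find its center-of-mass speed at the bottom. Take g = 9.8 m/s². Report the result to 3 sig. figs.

v ≈ 3.97 m/s

With I = (2/3)MR², the ratio k = I/(MR²) is 2/3.
Pure rolling means v = ωR; then KE = ½Mv² + ½I(v/R)² = ½(1+k)Mv² = (5/6)Mv².
Conserving energy between top and bottom: (5/6)Mv² = (5/6)Mv₀² + Mgh, hence v² = v₀² + 2gh/(1+k).
v = √(2.53² + 2×9.8×0.795/1.667) = √15.75 ≈ 3.97 m/s.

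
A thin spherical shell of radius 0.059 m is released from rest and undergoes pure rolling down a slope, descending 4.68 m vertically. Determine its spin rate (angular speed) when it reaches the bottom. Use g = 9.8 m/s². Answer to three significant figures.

ω ≈ 126 rad/s

For this body I = (2/3)MR², i.e. k = I/(MR²) = 2/3.
The rolling condition ω = v/R makes the rotational term ½I(v/R)² = ½kMv², so KE_total = ½(1+k)Mv² = (5/6)Mv².
Energy conservation Mgh = ½(1+k)Mv² gives v = √(2gh/(1+k)) = √(2 × 9.8 × 4.68 / 1.667) = 7.419 m/s.
The angular speed follows from ω = v/R = 7.419/0.059 ≈ 126 rad/s.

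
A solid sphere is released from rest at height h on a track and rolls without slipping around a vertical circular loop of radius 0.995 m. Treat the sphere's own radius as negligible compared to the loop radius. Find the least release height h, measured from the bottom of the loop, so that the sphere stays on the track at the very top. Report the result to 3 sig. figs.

h_min ≈ 2.69 m

For this body I = (2/5)MR², i.e. k = I/(MR²) = 0.4.
At the top, contact is just lost when gravity alone supplies the centripetal force: Mg = Mv_top²/r, i.e. v_top² = gr.
With ω = v/R, the kinetic energy at speed v is ½(1+k)Mv² = (7/10)Mv².
Energy conservation from release (height h) to the top (height 2r): Mgh = Mg(2r) + (7/10)M·gr.
Thus h_min = 2r + (1+k)r/2 = r(2 + 1.4/2) = 0.995 × 2.7 ≈ 2.69 m.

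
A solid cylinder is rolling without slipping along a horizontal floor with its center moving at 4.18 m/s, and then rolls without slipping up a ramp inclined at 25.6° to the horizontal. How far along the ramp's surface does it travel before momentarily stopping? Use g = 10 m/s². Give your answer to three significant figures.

For this body I = (1/2)MR², i.e. k = I/(MR²) = 0.5.
The rolling condition ω = v/R makes the rotational term ½I(v/R)² = ½kMv², so KE_total = ½(1+k)Mv² = (3/4)Mv².
Setting this equal to Mgh gives the vertical rise h = (1+k)v₀²/(2g) = 1.5×4.18²/(2×10) = 1.31 m.
The distance along the slope is d = h/sinθ = 1.31/sin25.6° ≈ 3.03 m.

d ≈ 3.03 m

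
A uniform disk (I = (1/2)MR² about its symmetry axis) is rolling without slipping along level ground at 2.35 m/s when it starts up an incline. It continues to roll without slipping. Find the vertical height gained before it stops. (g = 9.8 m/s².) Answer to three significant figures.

With I = (1/2)MR², the ratio k = I/(MR²) is 0.5.
Pure rolling means v = ωR; then KE = ½Mv² + ½I(v/R)² = ½(1+k)Mv² = (3/4)Mv².
At the top the kinetic energy is zero, so (3/4)Mv₀² = Mgh.
Thus h = (1+k)v₀²/(2g) = 1.5 × 2.35² / (2 × 9.8) ≈ 0.423 m.

h ≈ 0.423 m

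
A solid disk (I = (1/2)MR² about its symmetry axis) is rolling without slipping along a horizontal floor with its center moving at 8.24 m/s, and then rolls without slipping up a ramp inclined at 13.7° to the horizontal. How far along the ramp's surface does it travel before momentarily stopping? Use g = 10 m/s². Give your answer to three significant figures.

d ≈ 21.5 m

For this body I = (1/2)MR², i.e. k = I/(MR²) = 0.5.
The rolling condition ω = v/R makes the rotational term ½I(v/R)² = ½kMv², so KE_total = ½(1+k)Mv² = (3/4)Mv².
Setting this equal to Mgh gives the vertical rise h = (1+k)v₀²/(2g) = 1.5×8.24²/(2×10) = 5.092 m.
Along the incline, d = h/sinθ = 5.092/sin13.7° ≈ 21.5 m.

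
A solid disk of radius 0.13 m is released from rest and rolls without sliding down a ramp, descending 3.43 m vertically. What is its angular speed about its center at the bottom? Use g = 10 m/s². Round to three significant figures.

ω ≈ 52.0 rad/s

With I = (1/2)MR², the ratio k = I/(MR²) is 0.5.
Rolling without slipping gives ω = v/R, so the total kinetic energy is ½Mv² + ½Iω² = ½(1+k)Mv² = (3/4)Mv².
Energy conservation Mgh = ½(1+k)Mv² gives v = √(2gh/(1+k)) = √(2 × 10 × 3.43 / 1.5) = 6.763 m/s.
Then ω = v/R = 6.763 / 0.13 ≈ 52.0 rad/s.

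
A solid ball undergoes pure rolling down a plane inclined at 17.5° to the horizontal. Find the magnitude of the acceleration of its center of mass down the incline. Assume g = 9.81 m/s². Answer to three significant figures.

a ≈ 2.11 m/s²

With I = (2/5)MR², the ratio k = I/(MR²) is 0.4.
Translational: Mg sinθ − f = Ma. Rotational about the CM: fR = Iα = kMRa, so f = kMa.
Eliminating f: Mg sinθ = (1+k)Ma, so a = g sinθ/(1+k) = 9.81 × sin17.5° / 1.4 ≈ 2.11 m/s².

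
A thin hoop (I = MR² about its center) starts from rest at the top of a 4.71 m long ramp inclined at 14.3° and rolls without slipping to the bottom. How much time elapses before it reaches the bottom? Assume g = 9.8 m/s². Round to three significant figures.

t ≈ 2.79 s

Here I = MR², so the shape factor k = I/(MR²) = 1.
Translational: Mg sinθ − f = Ma. Rotational about the CM: fR = Iα = kMRa, so f = kMa.
Hence a = g sinθ/(1+k) = 9.8×sin14.3°/2 = 1.21 m/s².
With constant a from rest, t = √(2L/a) = √(2·4.71/1.21) ≈ 2.79 s.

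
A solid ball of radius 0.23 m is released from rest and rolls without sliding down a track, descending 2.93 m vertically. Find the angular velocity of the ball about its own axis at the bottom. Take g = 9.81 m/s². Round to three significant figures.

ω ≈ 27.9 rad/s

Here I = (2/5)MR², so the shape factor k = I/(MR²) = 0.4.
Since it rolls without slipping, ω = v/R and KE = ½Mv² + ½Iω² = ½(1+k)Mv² = (7/10)Mv².
Energy conservation Mgh = ½(1+k)Mv² gives v = √(2gh/(1+k)) = √(2 × 9.81 × 2.93 / 1.4) = 6.408 m/s.
The angular speed follows from ω = v/R = 6.408/0.23 ≈ 27.9 rad/s.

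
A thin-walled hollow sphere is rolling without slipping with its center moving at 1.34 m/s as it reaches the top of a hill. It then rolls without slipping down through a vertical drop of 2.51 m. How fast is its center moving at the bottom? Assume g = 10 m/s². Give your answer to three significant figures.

v ≈ 5.65 m/s

The moment of inertia is (2/3)MR², giving k ≡ I/(MR²) = 2/3.
Pure rolling means v = ωR; then KE = ½Mv² + ½I(v/R)² = ½(1+k)Mv² = (5/6)Mv².
Energy conservation: (5/6)Mv₀² + Mgh = (5/6)Mv², so v² = v₀² + 2gh/(1+k).
v = √(1.34² + 2×10×2.51/1.667) = √31.92 ≈ 5.65 m/s.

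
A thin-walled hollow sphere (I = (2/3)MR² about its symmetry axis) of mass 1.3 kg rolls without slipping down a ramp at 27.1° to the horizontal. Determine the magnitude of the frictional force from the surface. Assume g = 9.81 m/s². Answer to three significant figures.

f ≈ 2.32 N

For this body I = (2/3)MR², i.e. k = I/(MR²) = 2/3.
Along the incline Mg sinθ − f = Ma, and torque about the center fR = Iα = kMR²(a/R) gives f = kMa.
Combining, a = g sinθ/(1+k) and f = kMa = kMg sinθ/(1+k).
f = (2/3) × 1.3 × 9.81 × sin27.1° / 1.667 ≈ 2.32 N.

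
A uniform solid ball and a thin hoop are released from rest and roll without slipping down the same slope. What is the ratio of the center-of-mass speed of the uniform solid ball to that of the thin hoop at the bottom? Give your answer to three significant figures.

Each satisfies Mgh = ½(1+k)Mv² with k = I/(MR²), so v ∝ 1/√(1+k).
For the uniform solid ball k = 0.4; for the thin hoop k = 1.
v₁/v₂ = √((1+k₂)/(1+k₁)) = √(2/1.4) ≈ 1.20.

v_ratio ≈ 1.20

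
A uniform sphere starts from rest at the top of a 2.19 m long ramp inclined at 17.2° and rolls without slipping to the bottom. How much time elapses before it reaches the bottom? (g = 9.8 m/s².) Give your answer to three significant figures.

For this body I = (2/5)MR², i.e. k = I/(MR²) = 0.4.
Translational: Mg sinθ − f = Ma. Rotational about the CM: fR = Iα = kMRa, so f = kMa.
Hence a = g sinθ/(1+k) = 9.8×sin17.2°/1.4 = 2.07 m/s².
With constant a from rest, t = √(2L/a) = √(2·2.19/2.07) ≈ 1.45 s.

t ≈ 1.45 s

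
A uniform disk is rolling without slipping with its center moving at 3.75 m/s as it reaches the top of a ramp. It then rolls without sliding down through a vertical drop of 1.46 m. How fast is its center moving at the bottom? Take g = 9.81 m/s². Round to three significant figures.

v ≈ 5.76 m/s

For this body I = (1/2)MR², i.e. k = I/(MR²) = 0.5.
Since it rolls without slipping, ω = v/R and KE = ½Mv² + ½Iω² = ½(1+k)Mv² = (3/4)Mv².
Conserving energy between top and bottom: (3/4)Mv² = (3/4)Mv₀² + Mgh, hence v² = v₀² + 2gh/(1+k).
v = √(3.75² + 2×9.81×1.46/1.5) = √33.16 ≈ 5.76 m/s.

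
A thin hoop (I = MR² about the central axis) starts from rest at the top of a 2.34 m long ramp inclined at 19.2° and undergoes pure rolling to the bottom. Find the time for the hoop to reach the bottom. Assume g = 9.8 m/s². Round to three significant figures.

t ≈ 1.70 s

With I = MR², the ratio k = I/(MR²) is 1.
Translational: Mg sinθ − f = Ma. Rotational about the CM: fR = Iα = kMRa, so f = kMa.
Hence a = g sinθ/(1+k) = 9.8×sin19.2°/2 = 1.611 m/s².
Starting from rest, L = ½at², so t = √(2L/a) = √(2×2.34/1.611) ≈ 1.70 s.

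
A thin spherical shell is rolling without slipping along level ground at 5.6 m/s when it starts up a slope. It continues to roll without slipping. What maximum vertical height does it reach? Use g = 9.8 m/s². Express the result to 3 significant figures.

h ≈ 2.67 m

Here I = (2/3)MR², so the shape factor k = I/(MR²) = 2/3.
Rolling without slipping gives ω = v/R, so the total kinetic energy is ½Mv² + ½Iω² = ½(1+k)Mv² = (5/6)Mv².
At the top the kinetic energy is zero, so (5/6)Mv₀² = Mgh.
Thus h = (1+k)v₀²/(2g) = 1.667 × 5.6² / (2 × 9.8) ≈ 2.67 m.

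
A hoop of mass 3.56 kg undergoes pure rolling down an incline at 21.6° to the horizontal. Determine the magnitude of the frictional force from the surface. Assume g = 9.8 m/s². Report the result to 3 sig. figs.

f ≈ 6.42 N

The moment of inertia is MR², giving k ≡ I/(MR²) = 1.
Translational: Mg sinθ − f = Ma. Rotational about the CM: fR = Iα = kMRa, so f = kMa.
Combining, a = g sinθ/(1+k) and f = kMa = kMg sinθ/(1+k).
f = 1 × 3.56 × 9.8 × sin21.6° / 2 ≈ 6.42 N.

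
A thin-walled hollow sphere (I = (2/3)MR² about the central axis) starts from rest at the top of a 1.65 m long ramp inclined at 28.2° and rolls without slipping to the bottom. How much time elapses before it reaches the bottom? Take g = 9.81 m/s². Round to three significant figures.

t ≈ 1.09 s

With I = (2/3)MR², the ratio k = I/(MR²) is 2/3.
Translational: Mg sinθ − f = Ma. Rotational about the CM: fR = Iα = kMRa, so f = kMa.
Hence a = g sinθ/(1+k) = 9.81×sin28.2°/1.667 = 2.781 m/s².
With constant a from rest, t = √(2L/a) = √(2·1.65/2.781) ≈ 1.09 s.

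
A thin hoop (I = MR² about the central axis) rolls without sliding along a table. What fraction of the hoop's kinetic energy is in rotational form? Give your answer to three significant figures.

fraction ≈ 0.500

The moment of inertia is MR², giving k ≡ I/(MR²) = 1.
With ω = v/R, KE_trans = ½Mv² and KE_rot = ½Iω² = ½kMv², so KE_total = ½(1+k)Mv².
The rotational fraction is therefore k/(1+k) = 1/2 ≈ 0.500.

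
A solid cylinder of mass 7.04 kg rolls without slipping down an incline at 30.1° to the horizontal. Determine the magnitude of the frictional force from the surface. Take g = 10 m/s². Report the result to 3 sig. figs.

f ≈ 11.8 N

Here I = (1/2)MR², so the shape factor k = I/(MR²) = 0.5.
Newton's second law down the slope: Mg sinθ − f = Ma. The torque equation fR = Iα (with α = a/R) gives f = kMa.
Combining, a = g sinθ/(1+k) and f = kMa = kMg sinθ/(1+k).
f = 0.5 × 7.04 × 10 × sin30.1° / 1.5 ≈ 11.8 N.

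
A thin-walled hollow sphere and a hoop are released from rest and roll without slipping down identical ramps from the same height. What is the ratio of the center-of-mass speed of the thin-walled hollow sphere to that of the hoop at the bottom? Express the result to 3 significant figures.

v_ratio ≈ 1.10

Each satisfies Mgh = ½(1+k)Mv² with k = I/(MR²), so v ∝ 1/√(1+k).
For the thin-walled hollow sphere k = 2/3; for the hoop k = 1.
v₁/v₂ = √((1+k₂)/(1+k₁)) = √(2/1.667) ≈ 1.10.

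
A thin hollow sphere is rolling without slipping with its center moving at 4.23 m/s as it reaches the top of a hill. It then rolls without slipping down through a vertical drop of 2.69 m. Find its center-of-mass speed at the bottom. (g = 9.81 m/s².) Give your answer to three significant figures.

With I = (2/3)MR², the ratio k = I/(MR²) is 2/3.
Pure rolling means v = ωR; then KE = ½Mv² + ½I(v/R)² = ½(1+k)Mv² = (5/6)Mv².
Conserving energy between top and bottom: (5/6)Mv² = (5/6)Mv₀² + Mgh, hence v² = v₀² + 2gh/(1+k).
v = √(4.23² + 2×9.81×2.69/1.667) = √49.56 ≈ 7.04 m/s.

v ≈ 7.04 m/s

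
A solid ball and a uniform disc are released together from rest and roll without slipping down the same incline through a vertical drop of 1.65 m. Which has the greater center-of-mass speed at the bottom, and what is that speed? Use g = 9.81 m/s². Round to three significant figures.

the solid ball, at v ≈ 4.81 m/s

For rolling without slipping, Mgh = ½(1+k)Mv² where k = I/(MR²), so v = √(2gh/(1+k)).
Solid ball: k = 0.4, giving v = √(2×9.81×1.65/1.4) = 4.809 m/s.
Uniform disc: k = 0.5, giving v = √(2×9.81×1.65/1.5) = 4.646 m/s.
The smaller k wins: the solid ball, at ≈ 4.81 m/s.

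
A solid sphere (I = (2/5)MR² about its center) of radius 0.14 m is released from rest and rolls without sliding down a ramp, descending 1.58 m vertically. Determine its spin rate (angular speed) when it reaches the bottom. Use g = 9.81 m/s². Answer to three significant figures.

ω ≈ 33.6 rad/s

For this body I = (2/5)MR², i.e. k = I/(MR²) = 0.4.
Rolling without slipping gives ω = v/R, so the total kinetic energy is ½Mv² + ½Iω² = ½(1+k)Mv² = (7/10)Mv².
Energy conservation Mgh = ½(1+k)Mv² gives v = √(2gh/(1+k)) = √(2 × 9.81 × 1.58 / 1.4) = 4.706 m/s.
The angular speed follows from ω = v/R = 4.706/0.14 ≈ 33.6 rad/s.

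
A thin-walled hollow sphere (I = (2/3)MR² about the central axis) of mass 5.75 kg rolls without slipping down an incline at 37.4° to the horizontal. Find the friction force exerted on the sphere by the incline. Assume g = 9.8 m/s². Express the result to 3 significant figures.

The moment of inertia is (2/3)MR², giving k ≡ I/(MR²) = 2/3.
Translational: Mg sinθ − f = Ma. Rotational about the CM: fR = Iα = kMRa, so f = kMa.
Combining, a = g sinθ/(1+k) and f = kMa = kMg sinθ/(1+k).
f = (2/3) × 5.75 × 9.8 × sin37.4° / 1.667 ≈ 13.7 N.

f ≈ 13.7 N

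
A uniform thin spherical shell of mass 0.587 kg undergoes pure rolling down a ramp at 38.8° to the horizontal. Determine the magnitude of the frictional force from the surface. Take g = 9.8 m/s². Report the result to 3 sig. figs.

The moment of inertia is (2/3)MR², giving k ≡ I/(MR²) = 2/3.
Translational: Mg sinθ − f = Ma. Rotational about the CM: fR = Iα = kMRa, so f = kMa.
Combining, a = g sinθ/(1+k) and f = kMa = kMg sinθ/(1+k).
f = (2/3) × 0.587 × 9.8 × sin38.8° / 1.667 ≈ 1.44 N.

f ≈ 1.44 N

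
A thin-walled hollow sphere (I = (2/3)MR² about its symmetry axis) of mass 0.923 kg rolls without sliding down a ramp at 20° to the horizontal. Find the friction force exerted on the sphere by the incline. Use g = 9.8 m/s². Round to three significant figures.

f ≈ 1.24 N

Here I = (2/3)MR², so the shape factor k = I/(MR²) = 2/3.
Newton's second law down the slope: Mg sinθ − f = Ma. The torque equation fR = Iα (with α = a/R) gives f = kMa.
Combining, a = g sinθ/(1+k) and f = kMa = kMg sinθ/(1+k).
f = (2/3) × 0.923 × 9.8 × sin20° / 1.667 ≈ 1.24 N.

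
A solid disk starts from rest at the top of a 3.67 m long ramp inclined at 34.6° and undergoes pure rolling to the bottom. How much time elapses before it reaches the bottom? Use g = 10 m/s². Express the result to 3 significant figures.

The moment of inertia is (1/2)MR², giving k ≡ I/(MR²) = 0.5.
Newton's second law down the slope: Mg sinθ − f = Ma. The torque equation fR = Iα (with α = a/R) gives f = kMa.
Hence a = g sinθ/(1+k) = 10×sin34.6°/1.5 = 3.786 m/s².
Starting from rest, L = ½at², so t = √(2L/a) = √(2×3.67/3.786) ≈ 1.39 s.

t ≈ 1.39 s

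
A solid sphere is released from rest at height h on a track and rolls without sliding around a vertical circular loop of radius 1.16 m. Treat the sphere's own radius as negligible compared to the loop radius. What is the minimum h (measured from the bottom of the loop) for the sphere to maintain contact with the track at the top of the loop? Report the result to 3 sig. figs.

The moment of inertia is (2/5)MR², giving k ≡ I/(MR²) = 0.4.
At the top of the loop, the minimum-contact condition is Mg = Mv_top²/r, so v_top² = gr.
With ω = v/R, the kinetic energy at speed v is ½(1+k)Mv² = (7/10)Mv².
Energy conservation from release (height h) to the top (height 2r): Mgh = Mg(2r) + (7/10)M·gr.
Thus h_min = 2r + (1+k)r/2 = r(2 + 1.4/2) = 1.16 × 2.7 ≈ 3.13 m.

h_min ≈ 3.13 m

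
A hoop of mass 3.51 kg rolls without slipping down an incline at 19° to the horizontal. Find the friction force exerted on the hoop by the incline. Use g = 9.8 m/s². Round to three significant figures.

f ≈ 5.60 N

With I = MR², the ratio k = I/(MR²) is 1.
Newton's second law down the slope: Mg sinθ − f = Ma. The torque equation fR = Iα (with α = a/R) gives f = kMa.
Combining, a = g sinθ/(1+k) and f = kMa = kMg sinθ/(1+k).
f = 1 × 3.51 × 9.8 × sin19° / 2 ≈ 5.60 N.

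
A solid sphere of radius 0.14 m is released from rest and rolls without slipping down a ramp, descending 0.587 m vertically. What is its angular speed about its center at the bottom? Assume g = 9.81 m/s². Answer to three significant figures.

With I = (2/5)MR², the ratio k = I/(MR²) is 0.4.
Rolling without slipping gives ω = v/R, so the total kinetic energy is ½Mv² + ½Iω² = ½(1+k)Mv² = (7/10)Mv².
Energy conservation Mgh = ½(1+k)Mv² gives v = √(2gh/(1+k)) = √(2 × 9.81 × 0.587 / 1.4) = 2.868 m/s.
Then ω = v/R = 2.868 / 0.14 ≈ 20.5 rad/s.

ω ≈ 20.5 rad/s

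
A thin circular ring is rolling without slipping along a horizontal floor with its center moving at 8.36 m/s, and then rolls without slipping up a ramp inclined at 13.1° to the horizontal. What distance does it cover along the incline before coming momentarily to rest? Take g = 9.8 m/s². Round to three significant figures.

d ≈ 31.5 m

With I = MR², the ratio k = I/(MR²) is 1.
The rolling condition ω = v/R makes the rotational term ½I(v/R)² = ½kMv², so KE_total = ½(1+k)Mv² = Mv².
Setting this equal to Mgh gives the vertical rise h = (1+k)v₀²/(2g) = 2×8.36²/(2×9.8) = 7.132 m.
Along the incline, d = h/sinθ = 7.132/sin13.1° ≈ 31.5 m.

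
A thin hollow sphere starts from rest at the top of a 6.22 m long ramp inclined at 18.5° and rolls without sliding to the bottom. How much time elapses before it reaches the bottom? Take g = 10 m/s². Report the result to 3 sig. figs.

For this body I = (2/3)MR², i.e. k = I/(MR²) = 2/3.
Translational: Mg sinθ − f = Ma. Rotational about the CM: fR = Iα = kMRa, so f = kMa.
Hence a = g sinθ/(1+k) = 10×sin18.5°/1.667 = 1.904 m/s².
Starting from rest, L = ½at², so t = √(2L/a) = √(2×6.22/1.904) ≈ 2.56 s.

t ≈ 2.56 s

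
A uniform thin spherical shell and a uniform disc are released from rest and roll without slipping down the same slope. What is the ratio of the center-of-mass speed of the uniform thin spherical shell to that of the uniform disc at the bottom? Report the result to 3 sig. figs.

v_ratio ≈ 0.949

Each satisfies Mgh = ½(1+k)Mv² with k = I/(MR²), so v ∝ 1/√(1+k).
For the uniform thin spherical shell k = 2/3; for the uniform disc k = 0.5.
v₁/v₂ = √((1+k₂)/(1+k₁)) = √(1.5/1.667) ≈ 0.949.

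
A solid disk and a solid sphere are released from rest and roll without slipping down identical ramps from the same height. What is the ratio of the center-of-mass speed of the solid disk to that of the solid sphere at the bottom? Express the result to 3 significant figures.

v_ratio ≈ 0.966

Each satisfies Mgh = ½(1+k)Mv² with k = I/(MR²), so v ∝ 1/√(1+k).
For the solid disk k = 0.5; for the solid sphere k = 0.4.
v₁/v₂ = √((1+k₂)/(1+k₁)) = √(1.4/1.5) ≈ 0.966.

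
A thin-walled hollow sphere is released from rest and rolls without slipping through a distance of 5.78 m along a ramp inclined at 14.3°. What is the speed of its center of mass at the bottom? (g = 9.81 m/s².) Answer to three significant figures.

v ≈ 4.10 m/s

With I = (2/3)MR², the ratio k = I/(MR²) is 2/3.
The rolling condition ω = v/R makes the rotational term ½I(v/R)² = ½kMv², so KE_total = ½(1+k)Mv² = (5/6)Mv².
The vertical drop is h = L sinθ = 5.78 × sin14.3° = 1.428 m.
Setting Mgh = (5/6)Mv² gives v = √(2gh/(1+k)) = √(2·9.81·1.428/1.667) ≈ 4.10 m/s.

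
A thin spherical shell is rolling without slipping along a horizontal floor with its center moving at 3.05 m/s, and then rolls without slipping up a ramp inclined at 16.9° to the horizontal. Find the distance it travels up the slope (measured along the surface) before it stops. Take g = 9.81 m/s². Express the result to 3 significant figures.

d ≈ 2.72 m

Here I = (2/3)MR², so the shape factor k = I/(MR²) = 2/3.
Pure rolling means v = ωR; then KE = ½Mv² + ½I(v/R)² = ½(1+k)Mv² = (5/6)Mv².
Setting this equal to Mgh gives the vertical rise h = (1+k)v₀²/(2g) = 1.667×3.05²/(2×9.81) = 0.7902 m.
Along the incline, d = h/sinθ = 0.7902/sin16.9° ≈ 2.72 m.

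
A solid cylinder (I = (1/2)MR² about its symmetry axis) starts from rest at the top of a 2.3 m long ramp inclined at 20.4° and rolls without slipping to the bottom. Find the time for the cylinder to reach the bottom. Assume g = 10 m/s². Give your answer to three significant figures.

t ≈ 1.41 s

Here I = (1/2)MR², so the shape factor k = I/(MR²) = 0.5.
Translational: Mg sinθ − f = Ma. Rotational about the CM: fR = Iα = kMRa, so f = kMa.
Hence a = g sinθ/(1+k) = 10×sin20.4°/1.5 = 2.324 m/s².
With constant a from rest, t = √(2L/a) = √(2·2.3/2.324) ≈ 1.41 s.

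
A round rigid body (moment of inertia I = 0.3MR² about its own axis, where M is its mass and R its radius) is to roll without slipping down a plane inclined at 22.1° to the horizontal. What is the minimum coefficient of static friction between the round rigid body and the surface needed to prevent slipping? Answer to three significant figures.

μ_min ≈ 0.0937

The moment of inertia is 0.3MR², giving k ≡ I/(MR²) = 0.3.
Translational: Mg sinθ − f = Ma. Rotational about the CM: fR = Iα = kMRa, so f = kMa.
These give a = g sinθ/(1+k) and the required friction f = kMg sinθ/(1+k).
With N = Mg cosθ, the no-slip condition f ≤ μN gives μ_min = f/N = k tanθ/(1+k).
μ_min = 0.3 × tan22.1° / 1.3 ≈ 0.0937.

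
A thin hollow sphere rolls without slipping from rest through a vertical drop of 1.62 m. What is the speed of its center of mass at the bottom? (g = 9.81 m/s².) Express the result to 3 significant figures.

v ≈ 4.37 m/s

With I = (2/3)MR², the ratio k = I/(MR²) is 2/3.
Since it rolls without slipping, ω = v/R and KE = ½Mv² + ½Iω² = ½(1+k)Mv² = (5/6)Mv².
Setting Mgh = (5/6)Mv² gives v = √(2gh/(1+k)) = √(2·9.81·1.62/1.667) ≈ 4.37 m/s.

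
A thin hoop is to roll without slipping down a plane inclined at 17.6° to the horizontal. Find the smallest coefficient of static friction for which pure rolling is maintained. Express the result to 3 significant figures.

With I = MR², the ratio k = I/(MR²) is 1.
Translational: Mg sinθ − f = Ma. Rotational about the CM: fR = Iα = kMRa, so f = kMa.
These give a = g sinθ/(1+k) and the required friction f = kMg sinθ/(1+k).
With N = Mg cosθ, the no-slip condition f ≤ μN gives μ_min = f/N = k tanθ/(1+k).
μ_min = 1 × tan17.6° / 2 ≈ 0.159.

μ_min ≈ 0.159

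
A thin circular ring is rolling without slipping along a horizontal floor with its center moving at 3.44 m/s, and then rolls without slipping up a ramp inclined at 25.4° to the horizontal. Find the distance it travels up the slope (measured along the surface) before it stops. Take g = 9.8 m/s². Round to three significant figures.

With I = MR², the ratio k = I/(MR²) is 1.
Since it rolls without slipping, ω = v/R and KE = ½Mv² + ½Iω² = ½(1+k)Mv² = Mv².
Setting this equal to Mgh gives the vertical rise h = (1+k)v₀²/(2g) = 2×3.44²/(2×9.8) = 1.208 m.
The distance along the slope is d = h/sinθ = 1.208/sin25.4° ≈ 2.82 m.

d ≈ 2.82 m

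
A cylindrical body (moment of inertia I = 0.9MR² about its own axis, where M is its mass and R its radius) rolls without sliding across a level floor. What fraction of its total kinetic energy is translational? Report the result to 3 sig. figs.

fraction ≈ 0.526

For this body I = 0.9MR², i.e. k = I/(MR²) = 0.9.
Since ω = v/R, the translational part is ½Mv² and the rotational part is ½I(v/R)² = ½kMv²; the total is ½(1+k)Mv².
The translational fraction is therefore 1/(1+k) = 1/1.9 ≈ 0.526.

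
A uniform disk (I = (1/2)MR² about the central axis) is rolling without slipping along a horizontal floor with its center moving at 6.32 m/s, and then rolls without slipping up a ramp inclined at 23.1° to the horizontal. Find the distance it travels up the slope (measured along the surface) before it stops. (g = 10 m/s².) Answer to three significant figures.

d ≈ 7.64 m

Here I = (1/2)MR², so the shape factor k = I/(MR²) = 0.5.
Pure rolling means v = ωR; then KE = ½Mv² + ½I(v/R)² = ½(1+k)Mv² = (3/4)Mv².
Setting this equal to Mgh gives the vertical rise h = (1+k)v₀²/(2g) = 1.5×6.32²/(2×10) = 2.996 m.
Along the incline, d = h/sinθ = 2.996/sin23.1° ≈ 7.64 m.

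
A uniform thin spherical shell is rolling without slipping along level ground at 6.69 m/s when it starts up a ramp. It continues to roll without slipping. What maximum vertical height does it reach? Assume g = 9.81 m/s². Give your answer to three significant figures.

h ≈ 3.80 m

For this body I = (2/3)MR², i.e. k = I/(MR²) = 2/3.
Since it rolls without slipping, ω = v/R and KE = ½Mv² + ½Iω² = ½(1+k)Mv² = (5/6)Mv².
At the top the kinetic energy is zero, so (5/6)Mv₀² = Mgh.
Thus h = (1+k)v₀²/(2g) = 1.667 × 6.69² / (2 × 9.81) ≈ 3.80 m.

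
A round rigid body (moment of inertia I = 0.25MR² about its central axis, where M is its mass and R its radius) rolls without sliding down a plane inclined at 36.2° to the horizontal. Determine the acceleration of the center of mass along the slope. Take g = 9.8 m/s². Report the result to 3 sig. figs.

a ≈ 4.63 m/s²

Here I = 0.25MR², so the shape factor k = I/(MR²) = 0.25.
Translational: Mg sinθ − f = Ma. Rotational about the CM: fR = Iα = kMRa, so f = kMa.
Eliminating f: Mg sinθ = (1+k)Ma, so a = g sinθ/(1+k) = 9.8 × sin36.2° / 1.25 ≈ 4.63 m/s².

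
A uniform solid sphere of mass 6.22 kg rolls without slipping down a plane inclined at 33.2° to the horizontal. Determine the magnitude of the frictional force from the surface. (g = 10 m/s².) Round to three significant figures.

The moment of inertia is (2/5)MR², giving k ≡ I/(MR²) = 0.4.
Newton's second law down the slope: Mg sinθ − f = Ma. The torque equation fR = Iα (with α = a/R) gives f = kMa.
Combining, a = g sinθ/(1+k) and f = kMa = kMg sinθ/(1+k).
f = 0.4 × 6.22 × 10 × sin33.2° / 1.4 ≈ 9.73 N.

f ≈ 9.73 N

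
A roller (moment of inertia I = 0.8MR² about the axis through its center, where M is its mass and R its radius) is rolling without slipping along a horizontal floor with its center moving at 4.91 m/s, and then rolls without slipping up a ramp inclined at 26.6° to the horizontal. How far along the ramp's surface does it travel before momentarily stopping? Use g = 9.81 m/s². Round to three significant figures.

d ≈ 4.94 m

With I = 0.8MR², the ratio k = I/(MR²) is 0.8.
Since it rolls without slipping, ω = v/R and KE = ½Mv² + ½Iω² = ½(1+k)Mv² = (9/10)Mv².
Setting this equal to Mgh gives the vertical rise h = (1+k)v₀²/(2g) = 1.8×4.91²/(2×9.81) = 2.212 m.
The distance along the slope is d = h/sinθ = 2.212/sin26.6° ≈ 4.94 m.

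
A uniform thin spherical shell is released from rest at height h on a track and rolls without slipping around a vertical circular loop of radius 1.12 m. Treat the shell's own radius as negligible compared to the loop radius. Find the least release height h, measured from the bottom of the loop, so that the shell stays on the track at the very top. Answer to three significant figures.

h_min ≈ 3.17 m

With I = (2/3)MR², the ratio k = I/(MR²) is 2/3.
At the top, contact is just lost when gravity alone supplies the centripetal force: Mg = Mv_top²/r, i.e. v_top² = gr.
With ω = v/R, the kinetic energy at speed v is ½(1+k)Mv² = (5/6)Mv².
Energy conservation from release (height h) to the top (height 2r): Mgh = Mg(2r) + (5/6)M·gr.
Thus h_min = 2r + (1+k)r/2 = r(2 + 1.667/2) = 1.12 × 2.833 ≈ 3.17 m.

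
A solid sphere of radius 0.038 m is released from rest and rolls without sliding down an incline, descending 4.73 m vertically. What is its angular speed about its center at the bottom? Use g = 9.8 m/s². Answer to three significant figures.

For this body I = (2/5)MR², i.e. k = I/(MR²) = 0.4.
Rolling without slipping gives ω = v/R, so the total kinetic energy is ½Mv² + ½Iω² = ½(1+k)Mv² = (7/10)Mv².
Energy conservation Mgh = ½(1+k)Mv² gives v = √(2gh/(1+k)) = √(2 × 9.8 × 4.73 / 1.4) = 8.138 m/s.
The angular speed follows from ω = v/R = 8.138/0.038 ≈ 214 rad/s.

ω ≈ 214 rad/s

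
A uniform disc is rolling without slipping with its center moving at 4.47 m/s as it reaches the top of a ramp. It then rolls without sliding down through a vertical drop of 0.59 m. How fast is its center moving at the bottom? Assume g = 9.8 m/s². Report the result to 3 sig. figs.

v ≈ 5.26 m/s

For this body I = (1/2)MR², i.e. k = I/(MR²) = 0.5.
The rolling condition ω = v/R makes the rotational term ½I(v/R)² = ½kMv², so KE_total = ½(1+k)Mv² = (3/4)Mv².
Energy conservation: (3/4)Mv₀² + Mgh = (3/4)Mv², so v² = v₀² + 2gh/(1+k).
v = √(4.47² + 2×9.8×0.59/1.5) = √27.69 ≈ 5.26 m/s.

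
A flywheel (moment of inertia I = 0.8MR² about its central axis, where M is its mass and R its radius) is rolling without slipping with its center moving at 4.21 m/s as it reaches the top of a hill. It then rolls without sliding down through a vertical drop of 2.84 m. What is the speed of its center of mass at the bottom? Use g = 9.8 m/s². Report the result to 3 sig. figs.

For this body I = 0.8MR², i.e. k = I/(MR²) = 0.8.
Pure rolling means v = ωR; then KE = ½Mv² + ½I(v/R)² = ½(1+k)Mv² = (9/10)Mv².
Conserving energy between top and bottom: (9/10)Mv² = (9/10)Mv₀² + Mgh, hence v² = v₀² + 2gh/(1+k).
v = √(4.21² + 2×9.8×2.84/1.8) = √48.65 ≈ 6.97 m/s.

v ≈ 6.97 m/s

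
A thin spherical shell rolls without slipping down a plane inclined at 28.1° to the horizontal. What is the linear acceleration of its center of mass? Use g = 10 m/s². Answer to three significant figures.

a ≈ 2.83 m/s²

The moment of inertia is (2/3)MR², giving k ≡ I/(MR²) = 2/3.
Translational: Mg sinθ − f = Ma. Rotational about the CM: fR = Iα = kMRa, so f = kMa.
Eliminating f: Mg sinθ = (1+k)Ma, so a = g sinθ/(1+k) = 10 × sin28.1° / 1.667 ≈ 2.83 m/s².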